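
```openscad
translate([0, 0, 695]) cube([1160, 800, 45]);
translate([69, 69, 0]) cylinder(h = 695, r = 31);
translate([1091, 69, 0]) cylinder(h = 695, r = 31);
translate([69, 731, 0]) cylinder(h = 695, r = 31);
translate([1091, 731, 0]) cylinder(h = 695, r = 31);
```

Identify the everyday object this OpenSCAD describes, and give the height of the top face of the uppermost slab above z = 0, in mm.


A table. The table height is 740 mm.

A 1160×800×45 slab sits at z = 695 on four Ø62 mm round legs — a table. The top surface is at 695 + 45 = 740 mm.


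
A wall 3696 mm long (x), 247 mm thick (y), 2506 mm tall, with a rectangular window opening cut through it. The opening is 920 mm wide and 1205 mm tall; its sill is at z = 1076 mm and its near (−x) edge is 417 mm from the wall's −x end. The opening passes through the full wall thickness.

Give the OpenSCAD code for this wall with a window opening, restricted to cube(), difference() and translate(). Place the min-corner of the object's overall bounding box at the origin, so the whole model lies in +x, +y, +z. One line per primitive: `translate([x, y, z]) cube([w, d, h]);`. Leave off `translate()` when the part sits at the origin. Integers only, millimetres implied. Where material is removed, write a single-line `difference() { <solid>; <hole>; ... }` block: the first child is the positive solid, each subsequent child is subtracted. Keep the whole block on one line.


difference() { cube([3696, 247, 2506]); translate([417, 0, 1076]) cube([920, 247, 1205]); }


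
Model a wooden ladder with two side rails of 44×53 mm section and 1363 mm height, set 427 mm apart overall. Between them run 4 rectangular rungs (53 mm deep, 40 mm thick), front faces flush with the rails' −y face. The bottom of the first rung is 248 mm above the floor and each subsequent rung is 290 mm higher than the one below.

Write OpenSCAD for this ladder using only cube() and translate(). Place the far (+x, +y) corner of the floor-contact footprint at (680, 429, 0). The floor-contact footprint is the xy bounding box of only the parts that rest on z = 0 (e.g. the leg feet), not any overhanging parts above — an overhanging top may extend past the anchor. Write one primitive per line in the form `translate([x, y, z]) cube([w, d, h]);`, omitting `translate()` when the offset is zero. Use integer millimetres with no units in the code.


translate([253, 376, 0]) cube([44, 53, 1363]);
translate([636, 376, 0]) cube([44, 53, 1363]);
translate([297, 376, 248]) cube([339, 53, 40]);
translate([297, 376, 538]) cube([339, 53, 40]);
translate([297, 376, 828]) cube([339, 53, 40]);
translate([297, 376, 1118]) cube([339, 53, 40]);


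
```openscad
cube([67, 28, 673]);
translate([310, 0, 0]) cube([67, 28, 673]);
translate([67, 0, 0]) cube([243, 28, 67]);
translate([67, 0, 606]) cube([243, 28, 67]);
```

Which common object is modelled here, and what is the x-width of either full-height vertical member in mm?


A picture frame. The border width is 67 mm.

Four thin pieces enclosing a rectangular opening — a picture frame. The two full-height stiles are 673 mm tall; the top rail sits at z = 606 and is 67 mm tall, so the border above the opening is 673 − 606 = 67 mm, matching the stile x-width.


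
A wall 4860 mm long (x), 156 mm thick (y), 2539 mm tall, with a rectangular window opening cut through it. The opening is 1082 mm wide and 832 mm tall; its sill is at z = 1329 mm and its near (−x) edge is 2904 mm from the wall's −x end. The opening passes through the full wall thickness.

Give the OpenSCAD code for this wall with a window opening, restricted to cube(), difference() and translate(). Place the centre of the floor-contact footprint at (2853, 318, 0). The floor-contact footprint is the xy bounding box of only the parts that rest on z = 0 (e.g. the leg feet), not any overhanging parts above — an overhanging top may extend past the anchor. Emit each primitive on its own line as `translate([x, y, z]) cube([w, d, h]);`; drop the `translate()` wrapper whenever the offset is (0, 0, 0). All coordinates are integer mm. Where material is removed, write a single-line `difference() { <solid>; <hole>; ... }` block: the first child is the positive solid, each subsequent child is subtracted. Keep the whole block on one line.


difference() { translate([423, 240, 0]) cube([4860, 156, 2539]); translate([3327, 240, 1329]) cube([1082, 156, 832]); }


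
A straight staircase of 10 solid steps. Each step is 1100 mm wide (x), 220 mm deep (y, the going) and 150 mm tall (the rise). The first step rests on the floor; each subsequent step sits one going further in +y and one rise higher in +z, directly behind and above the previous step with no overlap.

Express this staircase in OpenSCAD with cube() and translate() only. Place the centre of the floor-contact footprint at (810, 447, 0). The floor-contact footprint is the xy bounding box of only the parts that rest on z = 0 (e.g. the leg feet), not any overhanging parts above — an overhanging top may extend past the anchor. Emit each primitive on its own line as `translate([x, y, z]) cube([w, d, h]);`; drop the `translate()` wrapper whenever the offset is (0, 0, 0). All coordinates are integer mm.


translate([260, 337, 0]) cube([1100, 220, 150]);
translate([260, 557, 150]) cube([1100, 220, 150]);
translate([260, 777, 300]) cube([1100, 220, 150]);
translate([260, 997, 450]) cube([1100, 220, 150]);
translate([260, 1217, 600]) cube([1100, 220, 150]);
translate([260, 1437, 750]) cube([1100, 220, 150]);
translate([260, 1657, 900]) cube([1100, 220, 150]);
translate([260, 1877, 1050]) cube([1100, 220, 150]);
translate([260, 2097, 1200]) cube([1100, 220, 150]);
translate([260, 2317, 1350]) cube([1100, 220, 150]);


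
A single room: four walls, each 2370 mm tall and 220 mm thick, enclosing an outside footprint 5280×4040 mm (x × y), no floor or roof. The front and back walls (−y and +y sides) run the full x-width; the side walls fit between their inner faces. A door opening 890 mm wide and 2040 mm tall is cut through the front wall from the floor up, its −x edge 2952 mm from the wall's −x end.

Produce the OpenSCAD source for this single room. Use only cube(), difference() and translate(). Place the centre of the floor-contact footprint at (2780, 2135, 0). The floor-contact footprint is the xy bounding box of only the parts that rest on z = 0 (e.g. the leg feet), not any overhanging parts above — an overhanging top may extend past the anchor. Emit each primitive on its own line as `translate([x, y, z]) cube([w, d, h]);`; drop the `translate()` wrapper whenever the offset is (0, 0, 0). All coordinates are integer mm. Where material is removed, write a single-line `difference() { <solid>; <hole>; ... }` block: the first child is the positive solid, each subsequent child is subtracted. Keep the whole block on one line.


difference() { translate([140, 115, 0]) cube([5280, 220, 2370]); translate([3092, 115, 0]) cube([890, 220, 2040]); }
translate([140, 3935, 0]) cube([5280, 220, 2370]);
translate([140, 335, 0]) cube([220, 3600, 2370]);
translate([5200, 335, 0]) cube([220, 3600, 2370]);


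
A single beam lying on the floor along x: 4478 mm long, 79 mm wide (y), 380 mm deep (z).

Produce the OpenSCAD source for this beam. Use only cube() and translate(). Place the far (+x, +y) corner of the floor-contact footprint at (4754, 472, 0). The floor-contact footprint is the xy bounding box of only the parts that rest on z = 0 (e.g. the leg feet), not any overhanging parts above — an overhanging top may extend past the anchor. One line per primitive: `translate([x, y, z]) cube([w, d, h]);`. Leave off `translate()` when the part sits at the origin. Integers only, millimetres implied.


translate([276, 393, 0]) cube([4478, 79, 380]);


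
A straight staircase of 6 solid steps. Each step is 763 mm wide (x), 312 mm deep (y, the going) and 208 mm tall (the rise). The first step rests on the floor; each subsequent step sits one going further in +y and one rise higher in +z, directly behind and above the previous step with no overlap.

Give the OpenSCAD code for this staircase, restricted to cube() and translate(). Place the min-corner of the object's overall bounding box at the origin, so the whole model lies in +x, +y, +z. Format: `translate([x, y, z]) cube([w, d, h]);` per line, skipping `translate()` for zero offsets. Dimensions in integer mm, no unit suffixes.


cube([763, 312, 208]);
translate([0, 312, 208]) cube([763, 312, 208]);
translate([0, 624, 416]) cube([763, 312, 208]);
translate([0, 936, 624]) cube([763, 312, 208]);
translate([0, 1248, 832]) cube([763, 312, 208]);
translate([0, 1560, 1040]) cube([763, 312, 208]);


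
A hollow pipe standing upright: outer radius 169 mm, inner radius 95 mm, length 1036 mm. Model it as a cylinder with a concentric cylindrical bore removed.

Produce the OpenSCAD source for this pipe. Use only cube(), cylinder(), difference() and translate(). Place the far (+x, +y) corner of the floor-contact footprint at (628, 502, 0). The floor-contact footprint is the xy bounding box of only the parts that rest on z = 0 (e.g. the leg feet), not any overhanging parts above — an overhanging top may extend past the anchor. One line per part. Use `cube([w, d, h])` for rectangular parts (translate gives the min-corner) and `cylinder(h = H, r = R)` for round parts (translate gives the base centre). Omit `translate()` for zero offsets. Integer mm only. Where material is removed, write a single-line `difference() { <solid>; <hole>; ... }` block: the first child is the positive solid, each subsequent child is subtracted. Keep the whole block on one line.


difference() { translate([459, 333, 0]) cylinder(h = 1036, r = 169); translate([459, 333, 0]) cylinder(h = 1036, r = 95); }


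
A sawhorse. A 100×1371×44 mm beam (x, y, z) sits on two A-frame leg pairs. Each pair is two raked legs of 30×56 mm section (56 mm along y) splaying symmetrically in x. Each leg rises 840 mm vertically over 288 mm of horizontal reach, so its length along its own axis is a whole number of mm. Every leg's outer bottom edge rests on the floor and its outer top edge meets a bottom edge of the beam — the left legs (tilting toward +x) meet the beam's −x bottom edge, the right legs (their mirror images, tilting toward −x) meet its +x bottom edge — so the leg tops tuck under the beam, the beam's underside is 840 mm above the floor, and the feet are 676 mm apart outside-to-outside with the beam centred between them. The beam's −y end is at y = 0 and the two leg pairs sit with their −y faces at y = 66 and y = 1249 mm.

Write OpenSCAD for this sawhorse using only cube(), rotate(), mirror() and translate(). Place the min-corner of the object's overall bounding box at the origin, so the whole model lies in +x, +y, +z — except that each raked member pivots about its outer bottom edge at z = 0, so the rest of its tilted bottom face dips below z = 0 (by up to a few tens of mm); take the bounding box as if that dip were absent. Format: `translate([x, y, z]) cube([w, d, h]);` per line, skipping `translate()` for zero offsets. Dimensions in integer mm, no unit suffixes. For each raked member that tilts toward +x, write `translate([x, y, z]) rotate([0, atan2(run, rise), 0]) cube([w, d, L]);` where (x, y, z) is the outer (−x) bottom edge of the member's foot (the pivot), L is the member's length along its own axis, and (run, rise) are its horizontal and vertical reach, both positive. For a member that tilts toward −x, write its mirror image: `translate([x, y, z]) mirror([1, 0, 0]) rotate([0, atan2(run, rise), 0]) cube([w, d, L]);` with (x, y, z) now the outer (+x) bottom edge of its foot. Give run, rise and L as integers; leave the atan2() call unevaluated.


translate([288, 0, 840]) cube([100, 1371, 44]);
translate([0, 66, 0]) rotate([0, atan2(288, 840), 0]) cube([30, 56, 888]);
translate([676, 66, 0]) mirror([1, 0, 0]) rotate([0, atan2(288, 840), 0]) cube([30, 56, 888]);
translate([0, 1249, 0]) rotate([0, atan2(288, 840), 0]) cube([30, 56, 888]);
translate([676, 1249, 0]) mirror([1, 0, 0]) rotate([0, atan2(288, 840), 0]) cube([30, 56, 888]);


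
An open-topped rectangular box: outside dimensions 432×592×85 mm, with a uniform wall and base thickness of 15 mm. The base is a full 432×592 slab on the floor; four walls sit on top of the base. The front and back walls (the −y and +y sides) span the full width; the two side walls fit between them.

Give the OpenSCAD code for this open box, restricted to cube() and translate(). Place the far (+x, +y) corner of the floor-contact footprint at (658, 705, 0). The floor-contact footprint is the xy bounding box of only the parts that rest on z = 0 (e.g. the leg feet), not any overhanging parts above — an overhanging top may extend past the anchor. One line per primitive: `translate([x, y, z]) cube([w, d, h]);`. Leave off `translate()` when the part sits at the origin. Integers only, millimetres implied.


translate([226, 113, 0]) cube([432, 592, 15]);
translate([226, 113, 15]) cube([432, 15, 70]);
translate([226, 690, 15]) cube([432, 15, 70]);
translate([226, 128, 15]) cube([15, 562, 70]);
translate([643, 128, 15]) cube([15, 562, 70]);


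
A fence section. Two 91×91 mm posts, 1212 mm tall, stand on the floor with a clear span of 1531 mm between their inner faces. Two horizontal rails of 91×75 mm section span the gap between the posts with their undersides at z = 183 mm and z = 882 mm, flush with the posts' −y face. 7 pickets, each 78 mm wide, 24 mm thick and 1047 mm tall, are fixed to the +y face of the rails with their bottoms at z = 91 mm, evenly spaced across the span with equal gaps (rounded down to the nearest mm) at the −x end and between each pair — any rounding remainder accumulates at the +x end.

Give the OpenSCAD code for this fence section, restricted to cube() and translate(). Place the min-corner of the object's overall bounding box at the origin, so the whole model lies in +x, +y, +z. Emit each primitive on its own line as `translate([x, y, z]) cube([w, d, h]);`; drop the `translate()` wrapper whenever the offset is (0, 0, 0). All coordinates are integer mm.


cube([91, 91, 1212]);
translate([1622, 0, 0]) cube([91, 91, 1212]);
translate([91, 0, 183]) cube([1531, 91, 75]);
translate([91, 0, 882]) cube([1531, 91, 75]);
translate([214, 91, 91]) cube([78, 24, 1047]);
translate([415, 91, 91]) cube([78, 24, 1047]);
translate([616, 91, 91]) cube([78, 24, 1047]);
translate([817, 91, 91]) cube([78, 24, 1047]);
translate([1018, 91, 91]) cube([78, 24, 1047]);
translate([1219, 91, 91]) cube([78, 24, 1047]);
translate([1420, 91, 91]) cube([78, 24, 1047]);


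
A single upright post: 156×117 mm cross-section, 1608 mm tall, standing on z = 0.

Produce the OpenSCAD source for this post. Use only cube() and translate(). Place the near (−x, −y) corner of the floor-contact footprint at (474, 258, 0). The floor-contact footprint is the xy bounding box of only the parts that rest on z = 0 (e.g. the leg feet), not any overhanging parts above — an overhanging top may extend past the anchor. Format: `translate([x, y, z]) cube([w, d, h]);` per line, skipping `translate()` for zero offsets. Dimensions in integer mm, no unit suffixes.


translate([474, 258, 0]) cube([156, 117, 1608]);


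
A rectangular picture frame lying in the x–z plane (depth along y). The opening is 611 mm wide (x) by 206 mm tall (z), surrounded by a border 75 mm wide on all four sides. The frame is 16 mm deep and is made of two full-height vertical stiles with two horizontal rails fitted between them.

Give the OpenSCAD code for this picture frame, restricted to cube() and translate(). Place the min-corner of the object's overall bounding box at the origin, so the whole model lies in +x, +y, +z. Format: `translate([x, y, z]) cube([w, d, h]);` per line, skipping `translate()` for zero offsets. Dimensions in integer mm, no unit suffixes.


cube([75, 16, 356]);
translate([686, 0, 0]) cube([75, 16, 356]);
translate([75, 0, 0]) cube([611, 16, 75]);
translate([75, 0, 281]) cube([611, 16, 75]);


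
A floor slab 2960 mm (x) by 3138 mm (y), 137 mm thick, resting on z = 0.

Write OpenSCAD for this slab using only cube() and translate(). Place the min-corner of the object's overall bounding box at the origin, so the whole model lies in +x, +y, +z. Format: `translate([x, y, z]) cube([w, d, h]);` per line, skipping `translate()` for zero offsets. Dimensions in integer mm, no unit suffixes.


cube([2960, 3138, 137]);


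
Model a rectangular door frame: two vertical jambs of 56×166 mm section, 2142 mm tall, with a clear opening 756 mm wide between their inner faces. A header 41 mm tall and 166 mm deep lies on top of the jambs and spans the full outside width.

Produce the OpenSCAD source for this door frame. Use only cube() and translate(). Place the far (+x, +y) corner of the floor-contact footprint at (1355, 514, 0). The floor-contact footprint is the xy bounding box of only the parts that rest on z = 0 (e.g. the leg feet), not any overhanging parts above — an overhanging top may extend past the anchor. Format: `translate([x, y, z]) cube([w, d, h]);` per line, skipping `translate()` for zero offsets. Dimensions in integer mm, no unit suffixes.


translate([487, 348, 0]) cube([56, 166, 2142]);
translate([1299, 348, 0]) cube([56, 166, 2142]);
translate([487, 348, 2142]) cube([868, 166, 41]);


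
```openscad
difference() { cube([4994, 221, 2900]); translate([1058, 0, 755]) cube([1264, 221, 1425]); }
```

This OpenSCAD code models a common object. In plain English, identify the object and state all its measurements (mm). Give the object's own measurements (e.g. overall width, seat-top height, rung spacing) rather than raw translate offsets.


A wall 4994 mm long (x), 221 mm thick (y), 2900 mm tall, with a rectangular window opening cut through it. The opening is 1264 mm wide and 1425 mm tall; its sill is at z = 755 mm and its near (−x) edge is 1058 mm from the wall's −x end. The opening passes through the full wall thickness.


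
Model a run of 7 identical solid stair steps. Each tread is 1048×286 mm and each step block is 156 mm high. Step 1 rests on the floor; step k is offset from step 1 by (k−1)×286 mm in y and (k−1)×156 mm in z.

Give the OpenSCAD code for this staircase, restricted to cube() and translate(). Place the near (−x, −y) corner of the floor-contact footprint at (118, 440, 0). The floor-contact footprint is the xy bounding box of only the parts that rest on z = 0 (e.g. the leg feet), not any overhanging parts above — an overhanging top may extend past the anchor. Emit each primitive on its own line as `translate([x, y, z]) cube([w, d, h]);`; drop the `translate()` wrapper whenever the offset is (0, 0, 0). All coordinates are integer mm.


translate([118, 440, 0]) cube([1048, 286, 156]);
translate([118, 726, 156]) cube([1048, 286, 156]);
translate([118, 1012, 312]) cube([1048, 286, 156]);
translate([118, 1298, 468]) cube([1048, 286, 156]);
translate([118, 1584, 624]) cube([1048, 286, 156]);
translate([118, 1870, 780]) cube([1048, 286, 156]);
translate([118, 2156, 936]) cube([1048, 286, 156]);


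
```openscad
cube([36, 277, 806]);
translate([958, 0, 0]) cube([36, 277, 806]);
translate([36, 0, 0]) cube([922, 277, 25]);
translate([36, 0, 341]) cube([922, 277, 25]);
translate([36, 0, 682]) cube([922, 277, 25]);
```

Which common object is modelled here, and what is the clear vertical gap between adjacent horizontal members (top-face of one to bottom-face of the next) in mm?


A bookshelf. The clear shelf gap is 316 mm.

Two tall side panels with 3 horizontal boards between them — a bookshelf. The first two shelf undersides are at z = 0 and z = 341; with shelf thickness 25, the clear gap is 341 − 0 − 25 = 316 mm.


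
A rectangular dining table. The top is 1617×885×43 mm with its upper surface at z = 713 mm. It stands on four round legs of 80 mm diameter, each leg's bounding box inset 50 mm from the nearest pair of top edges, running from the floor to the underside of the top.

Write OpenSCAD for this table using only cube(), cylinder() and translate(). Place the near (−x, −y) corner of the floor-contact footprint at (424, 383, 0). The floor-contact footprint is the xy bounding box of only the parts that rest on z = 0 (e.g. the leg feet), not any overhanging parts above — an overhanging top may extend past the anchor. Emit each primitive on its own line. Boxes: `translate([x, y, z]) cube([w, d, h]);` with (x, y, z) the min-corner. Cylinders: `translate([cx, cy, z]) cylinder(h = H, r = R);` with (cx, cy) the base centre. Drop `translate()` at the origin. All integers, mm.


translate([374, 333, 670]) cube([1617, 885, 43]);
translate([464, 423, 0]) cylinder(h = 670, r = 40);
translate([1901, 423, 0]) cylinder(h = 670, r = 40);
translate([464, 1128, 0]) cylinder(h = 670, r = 40);
translate([1901, 1128, 0]) cylinder(h = 670, r = 40);


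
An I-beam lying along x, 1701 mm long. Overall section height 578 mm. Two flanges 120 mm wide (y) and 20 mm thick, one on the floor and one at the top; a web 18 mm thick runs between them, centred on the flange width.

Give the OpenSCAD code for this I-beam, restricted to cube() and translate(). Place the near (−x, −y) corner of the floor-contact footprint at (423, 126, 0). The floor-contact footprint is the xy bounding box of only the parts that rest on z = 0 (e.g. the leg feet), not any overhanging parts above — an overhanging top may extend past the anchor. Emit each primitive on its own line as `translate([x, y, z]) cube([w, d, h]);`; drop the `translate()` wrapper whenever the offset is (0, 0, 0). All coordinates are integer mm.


translate([423, 126, 0]) cube([1701, 120, 20]);
translate([423, 177, 20]) cube([1701, 18, 538]);
translate([423, 126, 558]) cube([1701, 120, 20]);


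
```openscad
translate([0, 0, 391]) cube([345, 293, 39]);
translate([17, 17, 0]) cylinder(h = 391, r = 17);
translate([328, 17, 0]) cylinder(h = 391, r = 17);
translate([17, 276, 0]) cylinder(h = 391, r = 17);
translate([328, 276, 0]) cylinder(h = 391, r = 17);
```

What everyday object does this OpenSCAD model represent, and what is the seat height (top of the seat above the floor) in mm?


A stool. The seat height is 430 mm.

A 345×293×39 slab at z = 391 on four corner cylinders — a stool. The seat top is 391 + 39 = 430 mm.


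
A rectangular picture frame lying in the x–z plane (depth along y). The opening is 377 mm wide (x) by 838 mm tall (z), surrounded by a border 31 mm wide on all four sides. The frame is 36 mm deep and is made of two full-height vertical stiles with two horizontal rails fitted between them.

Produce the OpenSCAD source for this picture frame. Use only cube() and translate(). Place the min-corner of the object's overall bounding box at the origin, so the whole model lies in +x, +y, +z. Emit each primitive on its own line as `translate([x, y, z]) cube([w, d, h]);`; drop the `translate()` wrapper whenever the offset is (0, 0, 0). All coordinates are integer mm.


cube([31, 36, 900]);
translate([408, 0, 0]) cube([31, 36, 900]);
translate([31, 0, 0]) cube([377, 36, 31]);
translate([31, 0, 869]) cube([377, 36, 31]);


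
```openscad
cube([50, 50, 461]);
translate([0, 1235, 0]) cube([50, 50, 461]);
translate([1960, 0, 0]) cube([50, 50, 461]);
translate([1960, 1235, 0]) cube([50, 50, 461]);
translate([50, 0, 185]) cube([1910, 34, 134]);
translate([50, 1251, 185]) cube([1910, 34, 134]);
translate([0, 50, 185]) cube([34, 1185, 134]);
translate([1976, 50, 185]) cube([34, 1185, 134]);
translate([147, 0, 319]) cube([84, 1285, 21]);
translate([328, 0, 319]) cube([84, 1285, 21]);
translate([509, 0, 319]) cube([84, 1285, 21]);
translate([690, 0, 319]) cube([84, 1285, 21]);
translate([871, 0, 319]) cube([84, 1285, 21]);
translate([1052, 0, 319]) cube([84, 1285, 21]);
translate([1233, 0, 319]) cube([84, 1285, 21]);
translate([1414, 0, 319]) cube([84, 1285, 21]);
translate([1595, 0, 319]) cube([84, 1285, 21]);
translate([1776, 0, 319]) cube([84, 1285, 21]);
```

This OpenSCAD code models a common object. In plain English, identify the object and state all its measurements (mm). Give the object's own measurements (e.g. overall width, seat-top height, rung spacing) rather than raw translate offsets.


A bed frame 2010 mm long (x) by 1285 mm wide (y). Four 50×50 mm corner posts, 461 mm tall, at the corners of the footprint. Four rails of 34 mm thickness and 134 mm height run between adjacent posts with their undersides at z = 185 mm, their outer faces flush with the outside of the frame (the two x-running rails run between the posts' inner faces; the two y-running rails run between the posts' inner faces). 10 slats, each 84 mm wide (x) and 21 mm thick, lie across the top of the two x-running rails, running the full 1285 mm width of the frame in y; along x they sit between the end posts with a 97 mm gap after the −x posts and between neighbouring slats, leaving 100 mm before the +x posts.


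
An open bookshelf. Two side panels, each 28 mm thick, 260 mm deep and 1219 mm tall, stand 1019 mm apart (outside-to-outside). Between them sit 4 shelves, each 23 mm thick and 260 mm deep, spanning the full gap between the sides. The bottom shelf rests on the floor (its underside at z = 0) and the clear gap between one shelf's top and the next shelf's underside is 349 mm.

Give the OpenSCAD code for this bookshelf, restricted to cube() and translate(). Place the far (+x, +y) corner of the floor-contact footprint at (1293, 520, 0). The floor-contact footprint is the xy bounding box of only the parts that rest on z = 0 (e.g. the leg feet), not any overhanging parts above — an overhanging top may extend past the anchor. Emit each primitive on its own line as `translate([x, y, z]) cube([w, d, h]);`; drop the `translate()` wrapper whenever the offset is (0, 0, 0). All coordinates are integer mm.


translate([274, 260, 0]) cube([28, 260, 1219]);
translate([1265, 260, 0]) cube([28, 260, 1219]);
translate([302, 260, 0]) cube([963, 260, 23]);
translate([302, 260, 372]) cube([963, 260, 23]);
translate([302, 260, 744]) cube([963, 260, 23]);
translate([302, 260, 1116]) cube([963, 260, 23]);


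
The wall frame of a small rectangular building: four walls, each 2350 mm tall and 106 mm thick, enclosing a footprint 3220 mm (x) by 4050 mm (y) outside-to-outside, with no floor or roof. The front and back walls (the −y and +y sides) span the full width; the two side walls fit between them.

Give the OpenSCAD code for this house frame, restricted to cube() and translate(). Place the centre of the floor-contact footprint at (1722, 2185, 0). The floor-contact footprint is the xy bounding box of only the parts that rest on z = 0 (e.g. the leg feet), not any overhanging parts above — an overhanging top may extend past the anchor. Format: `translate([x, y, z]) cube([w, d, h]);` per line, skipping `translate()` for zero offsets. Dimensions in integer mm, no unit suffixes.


translate([112, 160, 0]) cube([3220, 106, 2350]);
translate([112, 4104, 0]) cube([3220, 106, 2350]);
translate([112, 266, 0]) cube([106, 3838, 2350]);
translate([3226, 266, 0]) cube([106, 3838, 2350]);


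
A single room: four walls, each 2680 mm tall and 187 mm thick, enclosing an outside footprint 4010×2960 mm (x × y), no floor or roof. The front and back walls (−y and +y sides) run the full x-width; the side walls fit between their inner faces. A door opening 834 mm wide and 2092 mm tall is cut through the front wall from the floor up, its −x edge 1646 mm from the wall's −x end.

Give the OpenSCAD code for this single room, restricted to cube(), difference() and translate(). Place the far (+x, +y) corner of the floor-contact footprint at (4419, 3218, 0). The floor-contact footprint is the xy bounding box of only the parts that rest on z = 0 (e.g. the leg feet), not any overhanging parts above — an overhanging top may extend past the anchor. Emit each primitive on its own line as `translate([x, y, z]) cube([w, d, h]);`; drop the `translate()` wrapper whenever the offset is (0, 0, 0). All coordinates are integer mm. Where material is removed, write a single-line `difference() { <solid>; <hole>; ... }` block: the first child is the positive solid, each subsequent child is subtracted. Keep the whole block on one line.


difference() { translate([409, 258, 0]) cube([4010, 187, 2680]); translate([2055, 258, 0]) cube([834, 187, 2092]); }
translate([409, 3031, 0]) cube([4010, 187, 2680]);
translate([409, 445, 0]) cube([187, 2586, 2680]);
translate([4232, 445, 0]) cube([187, 2586, 2680]);


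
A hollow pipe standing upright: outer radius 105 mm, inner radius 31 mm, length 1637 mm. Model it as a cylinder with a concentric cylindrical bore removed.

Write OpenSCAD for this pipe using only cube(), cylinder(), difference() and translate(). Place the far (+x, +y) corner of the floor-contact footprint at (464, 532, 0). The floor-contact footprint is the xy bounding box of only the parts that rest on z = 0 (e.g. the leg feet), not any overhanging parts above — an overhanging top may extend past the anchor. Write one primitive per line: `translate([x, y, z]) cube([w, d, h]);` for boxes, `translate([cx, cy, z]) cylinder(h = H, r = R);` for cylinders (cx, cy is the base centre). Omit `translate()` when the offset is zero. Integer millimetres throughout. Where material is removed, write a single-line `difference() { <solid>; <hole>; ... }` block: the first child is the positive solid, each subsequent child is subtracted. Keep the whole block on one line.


difference() { translate([359, 427, 0]) cylinder(h = 1637, r = 105); translate([359, 427, 0]) cylinder(h = 1637, r = 31); }


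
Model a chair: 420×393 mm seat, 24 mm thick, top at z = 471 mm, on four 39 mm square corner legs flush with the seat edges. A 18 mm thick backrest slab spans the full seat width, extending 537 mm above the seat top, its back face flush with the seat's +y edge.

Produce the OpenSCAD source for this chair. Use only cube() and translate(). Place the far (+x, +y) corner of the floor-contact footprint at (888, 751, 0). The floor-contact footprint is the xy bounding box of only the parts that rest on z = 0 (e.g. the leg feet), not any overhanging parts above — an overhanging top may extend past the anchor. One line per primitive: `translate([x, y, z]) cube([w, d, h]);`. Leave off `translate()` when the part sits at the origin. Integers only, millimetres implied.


// leg_h = 471 - 24 = 447
translate([468, 358, 447]) cube([420, 393, 24]);
translate([468, 358, 0]) cube([39, 39, 447]);
translate([849, 358, 0]) cube([39, 39, 447]);
translate([468, 712, 0]) cube([39, 39, 447]);
translate([849, 712, 0]) cube([39, 39, 447]);
translate([468, 733, 471]) cube([420, 18, 537]);


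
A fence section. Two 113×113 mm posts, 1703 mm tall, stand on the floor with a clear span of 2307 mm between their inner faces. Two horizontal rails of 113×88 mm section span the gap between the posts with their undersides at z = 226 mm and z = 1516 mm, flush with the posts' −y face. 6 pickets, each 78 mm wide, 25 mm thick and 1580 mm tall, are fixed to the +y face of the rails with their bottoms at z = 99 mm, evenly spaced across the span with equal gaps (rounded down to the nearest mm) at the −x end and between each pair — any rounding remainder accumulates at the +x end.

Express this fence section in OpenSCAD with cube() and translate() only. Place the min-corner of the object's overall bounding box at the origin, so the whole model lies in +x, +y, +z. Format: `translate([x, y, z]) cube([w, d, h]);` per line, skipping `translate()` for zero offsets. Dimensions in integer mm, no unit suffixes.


cube([113, 113, 1703]);
translate([2420, 0, 0]) cube([113, 113, 1703]);
translate([113, 0, 226]) cube([2307, 113, 88]);
translate([113, 0, 1516]) cube([2307, 113, 88]);
translate([375, 113, 99]) cube([78, 25, 1580]);
translate([715, 113, 99]) cube([78, 25, 1580]);
translate([1055, 113, 99]) cube([78, 25, 1580]);
translate([1395, 113, 99]) cube([78, 25, 1580]);
translate([1735, 113, 99]) cube([78, 25, 1580]);
translate([2075, 113, 99]) cube([78, 25, 1580]);


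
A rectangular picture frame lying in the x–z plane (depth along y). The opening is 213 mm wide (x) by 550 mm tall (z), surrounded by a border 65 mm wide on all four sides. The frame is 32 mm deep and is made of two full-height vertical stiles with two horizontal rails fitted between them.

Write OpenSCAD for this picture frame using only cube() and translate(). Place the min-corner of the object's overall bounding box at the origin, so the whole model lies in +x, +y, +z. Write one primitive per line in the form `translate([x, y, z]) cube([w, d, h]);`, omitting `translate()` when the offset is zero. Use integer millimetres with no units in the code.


cube([65, 32, 680]);
translate([278, 0, 0]) cube([65, 32, 680]);
translate([65, 0, 0]) cube([213, 32, 65]);
translate([65, 0, 615]) cube([213, 32, 65]);


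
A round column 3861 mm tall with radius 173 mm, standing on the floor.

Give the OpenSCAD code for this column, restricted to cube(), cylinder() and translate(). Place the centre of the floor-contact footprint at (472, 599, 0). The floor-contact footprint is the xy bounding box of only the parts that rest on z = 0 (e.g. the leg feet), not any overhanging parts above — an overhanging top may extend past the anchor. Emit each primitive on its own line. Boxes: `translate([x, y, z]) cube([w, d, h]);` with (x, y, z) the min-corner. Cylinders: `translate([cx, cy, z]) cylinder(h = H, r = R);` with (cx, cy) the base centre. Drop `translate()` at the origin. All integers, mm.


translate([472, 599, 0]) cylinder(h = 3861, r = 173);


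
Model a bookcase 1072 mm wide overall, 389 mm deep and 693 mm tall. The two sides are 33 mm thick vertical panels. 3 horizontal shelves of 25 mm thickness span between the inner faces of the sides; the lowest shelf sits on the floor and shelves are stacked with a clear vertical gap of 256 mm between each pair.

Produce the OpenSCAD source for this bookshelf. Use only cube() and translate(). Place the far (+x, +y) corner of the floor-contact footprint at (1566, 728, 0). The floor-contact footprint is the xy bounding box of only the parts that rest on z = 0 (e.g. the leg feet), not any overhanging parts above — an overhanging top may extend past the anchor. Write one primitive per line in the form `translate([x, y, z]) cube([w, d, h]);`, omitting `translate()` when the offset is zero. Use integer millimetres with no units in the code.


translate([494, 339, 0]) cube([33, 389, 693]);
translate([1533, 339, 0]) cube([33, 389, 693]);
translate([527, 339, 0]) cube([1006, 389, 25]);
translate([527, 339, 281]) cube([1006, 389, 25]);
translate([527, 339, 562]) cube([1006, 389, 25]);


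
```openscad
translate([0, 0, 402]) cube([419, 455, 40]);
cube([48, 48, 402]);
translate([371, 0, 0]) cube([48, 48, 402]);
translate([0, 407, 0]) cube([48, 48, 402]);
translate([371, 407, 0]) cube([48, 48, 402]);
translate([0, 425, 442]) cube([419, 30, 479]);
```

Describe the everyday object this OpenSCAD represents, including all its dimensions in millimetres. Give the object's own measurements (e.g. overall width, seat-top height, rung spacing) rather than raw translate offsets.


A chair. The seat is a 419×455×40 mm slab with its top at z = 442 mm, on four 48×48 mm corner legs (flush with the seat edges, standing on z = 0). A flat backrest 30 mm thick, 479 mm tall, spans the full seat width and rises from the seat top along its +y edge, rear face flush with the rear of the seat.


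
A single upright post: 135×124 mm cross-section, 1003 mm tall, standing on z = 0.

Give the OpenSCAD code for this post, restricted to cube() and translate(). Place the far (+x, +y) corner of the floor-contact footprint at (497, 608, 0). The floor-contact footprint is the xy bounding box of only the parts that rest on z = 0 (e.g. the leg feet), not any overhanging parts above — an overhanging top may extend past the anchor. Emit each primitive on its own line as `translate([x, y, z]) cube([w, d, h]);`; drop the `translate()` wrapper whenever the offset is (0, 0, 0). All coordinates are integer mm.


translate([362, 484, 0]) cube([135, 124, 1003]);


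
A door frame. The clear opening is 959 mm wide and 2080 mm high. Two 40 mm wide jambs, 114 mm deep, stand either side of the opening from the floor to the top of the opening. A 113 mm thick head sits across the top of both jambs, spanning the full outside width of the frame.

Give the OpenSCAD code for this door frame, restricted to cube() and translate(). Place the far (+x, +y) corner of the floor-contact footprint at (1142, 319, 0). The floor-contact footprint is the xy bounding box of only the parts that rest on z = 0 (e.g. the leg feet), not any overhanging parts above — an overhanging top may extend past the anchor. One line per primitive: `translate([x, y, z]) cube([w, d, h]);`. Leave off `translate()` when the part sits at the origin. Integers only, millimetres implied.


translate([103, 205, 0]) cube([40, 114, 2080]);
translate([1102, 205, 0]) cube([40, 114, 2080]);
translate([103, 205, 2080]) cube([1039, 114, 113]);


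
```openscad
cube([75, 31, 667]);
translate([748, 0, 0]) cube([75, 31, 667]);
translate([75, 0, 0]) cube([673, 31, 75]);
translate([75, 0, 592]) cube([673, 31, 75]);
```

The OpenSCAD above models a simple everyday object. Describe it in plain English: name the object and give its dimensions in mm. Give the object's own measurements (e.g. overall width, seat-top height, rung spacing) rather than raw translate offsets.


A rectangular picture frame lying in the x–z plane (depth along y). The opening is 673 mm wide (x) by 517 mm tall (z), surrounded by a border 75 mm wide on all four sides. The frame is 31 mm deep and is made of two full-height vertical stiles with two horizontal rails fitted between them.


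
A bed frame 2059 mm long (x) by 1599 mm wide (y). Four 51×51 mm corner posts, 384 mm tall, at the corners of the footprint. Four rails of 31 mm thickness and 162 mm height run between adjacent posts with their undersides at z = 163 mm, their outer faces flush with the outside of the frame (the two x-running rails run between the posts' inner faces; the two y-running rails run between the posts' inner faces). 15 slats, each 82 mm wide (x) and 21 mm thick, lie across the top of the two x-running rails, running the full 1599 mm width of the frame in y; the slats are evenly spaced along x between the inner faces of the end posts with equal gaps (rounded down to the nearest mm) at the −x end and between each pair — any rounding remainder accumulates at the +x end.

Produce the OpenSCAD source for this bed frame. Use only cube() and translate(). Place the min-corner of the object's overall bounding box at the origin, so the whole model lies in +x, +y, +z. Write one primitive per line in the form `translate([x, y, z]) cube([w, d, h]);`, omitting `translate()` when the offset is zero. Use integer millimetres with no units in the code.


cube([51, 51, 384]);
translate([0, 1548, 0]) cube([51, 51, 384]);
translate([2008, 0, 0]) cube([51, 51, 384]);
translate([2008, 1548, 0]) cube([51, 51, 384]);
translate([51, 0, 163]) cube([1957, 31, 162]);
translate([51, 1568, 163]) cube([1957, 31, 162]);
translate([0, 51, 163]) cube([31, 1497, 162]);
translate([2028, 51, 163]) cube([31, 1497, 162]);
translate([96, 0, 325]) cube([82, 1599, 21]);
translate([223, 0, 325]) cube([82, 1599, 21]);
translate([350, 0, 325]) cube([82, 1599, 21]);
translate([477, 0, 325]) cube([82, 1599, 21]);
translate([604, 0, 325]) cube([82, 1599, 21]);
translate([731, 0, 325]) cube([82, 1599, 21]);
translate([858, 0, 325]) cube([82, 1599, 21]);
translate([985, 0, 325]) cube([82, 1599, 21]);
translate([1112, 0, 325]) cube([82, 1599, 21]);
translate([1239, 0, 325]) cube([82, 1599, 21]);
translate([1366, 0, 325]) cube([82, 1599, 21]);
translate([1493, 0, 325]) cube([82, 1599, 21]);
translate([1620, 0, 325]) cube([82, 1599, 21]);
translate([1747, 0, 325]) cube([82, 1599, 21]);
translate([1874, 0, 325]) cube([82, 1599, 21]);


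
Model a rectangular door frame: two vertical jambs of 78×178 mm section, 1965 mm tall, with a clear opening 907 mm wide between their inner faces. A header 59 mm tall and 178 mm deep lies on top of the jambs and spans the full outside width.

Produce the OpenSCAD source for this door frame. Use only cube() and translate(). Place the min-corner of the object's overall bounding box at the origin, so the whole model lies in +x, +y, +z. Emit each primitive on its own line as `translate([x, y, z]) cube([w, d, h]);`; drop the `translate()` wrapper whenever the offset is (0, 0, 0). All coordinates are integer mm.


cube([78, 178, 1965]);
translate([985, 0, 0]) cube([78, 178, 1965]);
translate([0, 0, 1965]) cube([1063, 178, 59]);
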